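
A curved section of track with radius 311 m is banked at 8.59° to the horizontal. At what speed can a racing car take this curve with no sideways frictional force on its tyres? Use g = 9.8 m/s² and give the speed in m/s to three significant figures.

21.5 m/s

On a frictionless banked curve, N sinθ = mv²/r and N cosθ = mg, so tanθ = v²/(rg).
v = √(r g tanθ) = √(311 × 9.8 × tan 8.59°) = √(311 × 9.8 × 0.1511) = √460.4 = 21.46 m/s.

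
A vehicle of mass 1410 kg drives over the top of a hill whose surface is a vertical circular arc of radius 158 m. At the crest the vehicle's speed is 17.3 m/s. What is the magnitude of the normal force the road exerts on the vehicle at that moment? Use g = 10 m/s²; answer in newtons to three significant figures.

At the crest the centripetal acceleration points downward (toward the centre of the arc), so mg − N = mv²/r.
N = m(g − v²/r) = 1410 × (10.0 − (17.3)²/158) = 1410 × (10.0 − 1.894) = 1410 × 8.106 = 11430 N.

11400 N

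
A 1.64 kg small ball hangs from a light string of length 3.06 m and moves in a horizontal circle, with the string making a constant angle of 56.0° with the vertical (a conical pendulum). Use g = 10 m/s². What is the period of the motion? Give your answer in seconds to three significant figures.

r = L sinθ = 2.537 m. From T sinθ = mω²r and T cosθ = mg: tanθ = ω²r/g, so ω² = g tanθ / r = g/(L cosθ).
ω = √(g/(L cosθ)) = √(10.0/(3.06 × 0.5592)) = √5.844 = 2.417 rad/s.
Period = 2π/ω = 2.599 s.

2.60 s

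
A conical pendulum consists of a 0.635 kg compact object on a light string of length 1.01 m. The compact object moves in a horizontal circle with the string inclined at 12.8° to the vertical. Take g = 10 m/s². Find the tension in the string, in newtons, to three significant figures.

6.51 N

Vertically the bob has no acceleration, so T cosθ = mg.
T = mg/cosθ = 0.635 × 10.0 / cos 12.8° = 6.350/0.9751 = 6.512 N.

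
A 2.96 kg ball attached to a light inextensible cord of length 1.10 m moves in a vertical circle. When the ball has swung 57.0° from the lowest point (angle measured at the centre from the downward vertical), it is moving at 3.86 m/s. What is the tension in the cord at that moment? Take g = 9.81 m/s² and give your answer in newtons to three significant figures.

55.9 N

Take the radial direction toward the centre of the circle as positive. The component of the weight along the string toward the centre is −mg cos φ (φ measured from the bottom), so Newton's second law along the string gives T − mg cos φ = m v²/r.
cos 57.0° = 0.5446, so T = m(v²/r + g cos φ) = 2.96 × ((3.86)²/1.10 + 9.81 × 0.5446) = 2.96 × (13.55 + (5.343)) = 2.96 × 18.89 = 55.91 N.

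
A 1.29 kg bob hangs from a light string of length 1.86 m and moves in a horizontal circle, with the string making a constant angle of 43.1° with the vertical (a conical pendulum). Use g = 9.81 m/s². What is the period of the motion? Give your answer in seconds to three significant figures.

r = L sinθ = 1.271 m. From T sinθ = mω²r and T cosθ = mg: tanθ = ω²r/g, so ω² = g tanθ / r = g/(L cosθ).
ω = √(g/(L cosθ)) = √(9.81/(1.86 × 0.7302)) = √7.223 = 2.688 rad/s.
Period = 2π/ω = 2.338 s.

2.34 s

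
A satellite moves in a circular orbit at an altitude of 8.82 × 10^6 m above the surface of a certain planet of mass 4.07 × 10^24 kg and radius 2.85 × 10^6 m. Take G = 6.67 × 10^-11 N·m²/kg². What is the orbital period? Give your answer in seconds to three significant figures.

r = R + h = 2.85 × 10^6 + 8.82 × 10^6 = 1.167 × 10^7 m. Gravity provides the centripetal force: G M m / r² = m v² / r ⇒ v = √(GM/r) = 4823 m/s.
T = 2πr/v = 2π × 1.167 × 10^7 / 4823 = 15200 s.

15200 s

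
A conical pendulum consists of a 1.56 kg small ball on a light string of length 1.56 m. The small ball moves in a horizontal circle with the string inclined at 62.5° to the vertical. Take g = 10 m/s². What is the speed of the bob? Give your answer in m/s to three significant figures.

The radius of the circle is r = L sinθ = 1.56 × sin 62.5° = 1.384 m.
Horizontally T sinθ = mv²/r and vertically T cosθ = mg, so tanθ = v²/(rg).
v = √(r g tanθ) = √(1.384 × 10.0 × 1.921) = √26.58 = 5.156 m/s.

5.16 m/s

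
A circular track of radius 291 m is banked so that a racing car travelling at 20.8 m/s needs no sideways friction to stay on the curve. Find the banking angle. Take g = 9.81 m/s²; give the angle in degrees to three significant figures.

For a frictionless banked turn: horizontally N sinθ = mv²/r and vertically N cosθ = mg.
Dividing: tanθ = v²/(r g) = (20.8)²/(291 × 9.81) = 432.6/2855 = 0.1516.
θ = arctan(0.1516) = 8.618°.

8.62°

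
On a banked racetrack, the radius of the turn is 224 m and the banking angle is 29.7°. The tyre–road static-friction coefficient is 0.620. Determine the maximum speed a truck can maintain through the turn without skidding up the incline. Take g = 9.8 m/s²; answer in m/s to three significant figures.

63.6 m/s

At the maximum speed, friction acts down the slope at its limiting value f = μN. Radially (horizontal, toward centre): N sinθ + μN cosθ = mv²/r. Vertically: N cosθ − μN sinθ = mg.
Dividing: v² = r g (sinθ + μcosθ)/(cosθ − μsinθ).
sinθ + μcosθ = 0.4955 + 0.620×0.8686 = 1.034; cosθ − μsinθ = 0.8686 − 0.620×0.4955 = 0.5614.
v² = 224 × 9.8 × 1.034/0.5614 = 4043 m²/s², so v = 63.58 m/s.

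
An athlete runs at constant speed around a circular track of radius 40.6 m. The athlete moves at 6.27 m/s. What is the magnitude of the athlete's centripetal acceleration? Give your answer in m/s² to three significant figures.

0.968 m/s²

a_c = v²/r = (6.270)²/40.6 = 39.31/40.6 = 0.9683 m/s².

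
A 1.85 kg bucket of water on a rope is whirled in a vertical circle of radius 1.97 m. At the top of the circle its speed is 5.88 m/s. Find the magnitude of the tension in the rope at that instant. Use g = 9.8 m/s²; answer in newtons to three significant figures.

At the top, both T and the weight mg point inward (toward the centre), so T + mg = mv²/r.
T = m(v²/r − g) = 1.85 × ((5.88)²/1.97 − 9.8) = 1.85 × (17.55 − 9.8) = 1.85 × 7.750 = 14.34 N.

14.3 N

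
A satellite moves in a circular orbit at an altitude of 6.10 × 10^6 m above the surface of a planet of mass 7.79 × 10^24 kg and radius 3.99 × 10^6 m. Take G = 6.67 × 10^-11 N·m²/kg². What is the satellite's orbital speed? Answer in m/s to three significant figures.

Orbital radius r = R + h = 3.99 × 10^6 + 6.10 × 10^6 = 1.009 × 10^7 m.
Gravity supplies the centripetal force: G M m / r² = m v² / r, so v = √(GM/r).
v = √(6.67 × 10^-11 × 7.79 × 10^24 / 1.009 × 10^7) = √(5.150 × 10^7) = 7176 m/s.

7180 m/s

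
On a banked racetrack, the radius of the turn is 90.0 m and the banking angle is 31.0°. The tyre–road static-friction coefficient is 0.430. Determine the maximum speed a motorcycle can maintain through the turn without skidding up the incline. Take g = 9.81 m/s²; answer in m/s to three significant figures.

At the maximum speed, friction acts down the slope at its limiting value f = μN. Radially (horizontal, toward centre): N sinθ + μN cosθ = mv²/r. Vertically: N cosθ − μN sinθ = mg.
Dividing: v² = r g (sinθ + μcosθ)/(cosθ − μsinθ).
sinθ + μcosθ = 0.5150 + 0.430×0.8572 = 0.8836; cosθ − μsinθ = 0.8572 − 0.430×0.5150 = 0.6357.
v² = 90.0 × 9.81 × 0.8836/0.6357 = 1227 m²/s², so v = 35.03 m/s.

35.0 m/s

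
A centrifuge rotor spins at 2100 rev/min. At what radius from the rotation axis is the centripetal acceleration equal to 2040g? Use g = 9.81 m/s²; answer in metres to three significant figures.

0.414 m

ω = 2100 rev/min × 2π/60 = 219.9 rad/s.
a_c = ω²r = 2040g ⇒ r = 2040 × 9.81 / (219.9)² = 20010/48360 = 0.4138 m.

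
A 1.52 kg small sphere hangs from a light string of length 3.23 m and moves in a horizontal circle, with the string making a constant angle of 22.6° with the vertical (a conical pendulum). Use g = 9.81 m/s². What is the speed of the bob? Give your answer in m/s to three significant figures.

The radius of the circle is r = L sinθ = 3.23 × sin 22.6° = 1.241 m.
Horizontally T sinθ = mv²/r and vertically T cosθ = mg, so tanθ = v²/(rg).
v = √(r g tanθ) = √(1.241 × 9.81 × 0.4163) = √5.069 = 2.251 m/s.

2.25 m/s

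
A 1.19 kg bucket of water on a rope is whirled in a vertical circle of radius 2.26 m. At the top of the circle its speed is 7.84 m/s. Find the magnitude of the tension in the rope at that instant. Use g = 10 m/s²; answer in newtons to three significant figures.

20.5 N

At the top, both T and the weight mg point inward (toward the centre), so T + mg = mv²/r.
T = m(v²/r − g) = 1.19 × ((7.84)²/2.26 − 10.0) = 1.19 × (27.20 − 10.0) = 1.19 × 17.20 = 20.46 N.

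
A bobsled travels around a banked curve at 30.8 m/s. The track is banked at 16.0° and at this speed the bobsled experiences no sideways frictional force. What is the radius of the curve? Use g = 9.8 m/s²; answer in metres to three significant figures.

Frictionless banking: tanθ = v²/(rg), so r = v²/(g tanθ).
r = (30.8)²/(9.8 × tan 16.0°) = 948.6/(9.8 × 0.2867) = 948.6/2.810 = 337.6 m.

338 m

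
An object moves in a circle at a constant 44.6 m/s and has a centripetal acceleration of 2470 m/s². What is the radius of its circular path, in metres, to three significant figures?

0.805 m

a_c = v²/r ⇒ r = v²/a_c = (44.6)²/2470 = 1989/2470 = 0.8053 m.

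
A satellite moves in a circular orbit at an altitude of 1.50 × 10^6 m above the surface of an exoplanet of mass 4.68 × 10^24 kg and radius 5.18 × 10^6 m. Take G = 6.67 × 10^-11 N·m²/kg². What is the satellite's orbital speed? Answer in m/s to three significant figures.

6840 m/s

Orbital radius r = R + h = 5.18 × 10^6 + 1.50 × 10^6 = 6.680 × 10^6 m.
Gravity supplies the centripetal force: G M m / r² = m v² / r, so v = √(GM/r).
v = √(6.67 × 10^-11 × 4.68 × 10^24 / 6.680 × 10^6) = √(4.673 × 10^7) = 6836 m/s.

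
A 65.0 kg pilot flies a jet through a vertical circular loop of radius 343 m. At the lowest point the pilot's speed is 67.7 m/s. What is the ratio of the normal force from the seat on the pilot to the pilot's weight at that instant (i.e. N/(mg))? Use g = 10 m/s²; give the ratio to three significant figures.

At the bottom, N − mg = mv²/r, so N = m(v²/r + g) and N/(mg) = v²/(rg) + 1 = (67.7)²/(343 × 10.0) + 1 = 1.336 + 1 = 2.336.

2.34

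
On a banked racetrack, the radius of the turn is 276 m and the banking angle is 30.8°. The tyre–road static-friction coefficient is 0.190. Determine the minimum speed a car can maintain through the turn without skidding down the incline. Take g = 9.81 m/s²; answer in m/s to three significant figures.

31.4 m/s

At the minimum speed, friction acts up the slope at its limiting value f = μN. Radially (horizontal, toward centre): N sinθ − μN cosθ = mv²/r. Vertically: N cosθ + μN sinθ = mg.
Dividing: v² = r g (sinθ − μcosθ)/(cosθ + μsinθ).
sinθ − μcosθ = 0.5120 − 0.190×0.8590 = 0.3488; cosθ + μsinθ = 0.8590 + 0.190×0.5120 = 0.9562.
v² = 276 × 9.81 × 0.3488/0.9562 = 987.7 m²/s², so v = 31.43 m/s.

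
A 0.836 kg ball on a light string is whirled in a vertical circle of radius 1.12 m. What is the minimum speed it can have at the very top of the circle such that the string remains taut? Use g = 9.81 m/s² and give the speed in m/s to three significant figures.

3.31 m/s

At the highest point the centre is directly below, so both the weight and T act inward: T + mg = mv²/r.
At minimum speed T → 0, so mg = mv_min²/r ⇒ v_min = √(g r) = √(9.81 × 1.12) = 3.315 m/s.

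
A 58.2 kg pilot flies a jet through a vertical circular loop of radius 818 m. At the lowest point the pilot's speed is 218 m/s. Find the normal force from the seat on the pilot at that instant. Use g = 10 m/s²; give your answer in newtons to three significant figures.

At the lowest point, N points up (toward the centre) and the weight mg points down (away from the centre), so the net inward force is N − mg = mv²/r.
N = m(v²/r + g) = 58.2 × ((218)²/818 + 10.0) = 58.2 × (58.10 + 10.0) = 58.2 × 68.10 = 3963 N.

3960 N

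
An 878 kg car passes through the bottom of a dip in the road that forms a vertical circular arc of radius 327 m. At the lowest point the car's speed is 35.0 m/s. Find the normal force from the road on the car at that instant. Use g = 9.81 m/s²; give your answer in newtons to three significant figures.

11900 N

At the lowest point, N points up (toward the centre) and the weight mg points down (away from the centre), so the net inward force is N − mg = mv²/r.
N = m(v²/r + g) = 878 × ((35.0)²/327 + 9.81) = 878 × (3.746 + 9.81) = 878 × 13.56 = 11900 N.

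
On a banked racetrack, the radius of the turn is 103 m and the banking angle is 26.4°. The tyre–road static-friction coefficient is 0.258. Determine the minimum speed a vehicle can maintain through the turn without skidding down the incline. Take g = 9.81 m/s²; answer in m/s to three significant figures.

At the minimum speed, friction acts up the slope at its limiting value f = μN. Radially (horizontal, toward centre): N sinθ − μN cosθ = mv²/r. Vertically: N cosθ + μN sinθ = mg.
Dividing: v² = r g (sinθ − μcosθ)/(cosθ + μsinθ).
sinθ − μcosθ = 0.4446 − 0.258×0.8957 = 0.2135; cosθ + μsinθ = 0.8957 + 0.258×0.4446 = 1.010.
v² = 103 × 9.81 × 0.2135/1.010 = 213.5 m²/s², so v = 14.61 m/s.

14.6 m/s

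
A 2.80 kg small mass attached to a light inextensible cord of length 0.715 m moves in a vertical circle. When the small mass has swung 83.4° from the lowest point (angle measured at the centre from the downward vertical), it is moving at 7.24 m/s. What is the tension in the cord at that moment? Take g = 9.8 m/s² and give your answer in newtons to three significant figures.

Take the radial direction toward the centre of the circle as positive. The component of the weight along the string toward the centre is −mg cos φ (φ measured from the bottom), so Newton's second law along the string gives T − mg cos φ = m v²/r.
cos 83.4° = 0.1149, so T = m(v²/r + g cos φ) = 2.80 × ((7.24)²/0.715 + 9.8 × 0.1149) = 2.80 × (73.31 + (1.126)) = 2.80 × 74.44 = 208.4 N.

208 N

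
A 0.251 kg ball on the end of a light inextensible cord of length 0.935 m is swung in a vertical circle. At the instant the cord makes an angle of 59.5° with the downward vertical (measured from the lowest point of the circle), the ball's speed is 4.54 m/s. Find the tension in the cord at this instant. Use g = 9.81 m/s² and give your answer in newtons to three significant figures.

6.78 N

Take the radial direction toward the centre of the circle as positive. The component of the weight along the string toward the centre is −mg cos φ (φ measured from the bottom), so Newton's second law along the string gives T − mg cos φ = m v²/r.
cos 59.5° = 0.5075, so T = m(v²/r + g cos φ) = 0.251 × ((4.54)²/0.935 + 9.81 × 0.5075) = 0.251 × (22.04 + (4.979)) = 0.251 × 27.02 = 6.783 N.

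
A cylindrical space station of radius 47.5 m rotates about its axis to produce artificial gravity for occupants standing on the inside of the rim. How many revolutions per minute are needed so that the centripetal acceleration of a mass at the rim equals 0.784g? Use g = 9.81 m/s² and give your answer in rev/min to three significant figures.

3.84 rev/min

Require ω²r = 0.784g, so ω = √(0.784 × 9.81/47.5) = 0.4024 rad/s.
In rev/min: ω × 60/(2π) = 0.4024 × 60/(2π) = 3.843 rev/min.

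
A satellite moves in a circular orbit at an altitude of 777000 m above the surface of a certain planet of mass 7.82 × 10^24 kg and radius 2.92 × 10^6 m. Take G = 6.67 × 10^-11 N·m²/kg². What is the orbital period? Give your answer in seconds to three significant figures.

r = R + h = 2.92 × 10^6 + 777000 = 3.697 × 10^6 m. Gravity provides the centripetal force: G M m / r² = m v² / r ⇒ v = √(GM/r) = 11880 m/s.
T = 2πr/v = 2π × 3.697 × 10^6 / 11880 = 1956 s.

1960 s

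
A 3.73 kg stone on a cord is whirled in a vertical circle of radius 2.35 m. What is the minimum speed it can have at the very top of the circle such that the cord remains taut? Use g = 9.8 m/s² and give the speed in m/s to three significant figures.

At the highest point the centre is directly below, so both the weight and T act inward: T + mg = mv²/r.
At minimum speed T → 0, so mg = mv_min²/r ⇒ v_min = √(g r) = √(9.8 × 2.35) = 4.799 m/s.

4.80 m/s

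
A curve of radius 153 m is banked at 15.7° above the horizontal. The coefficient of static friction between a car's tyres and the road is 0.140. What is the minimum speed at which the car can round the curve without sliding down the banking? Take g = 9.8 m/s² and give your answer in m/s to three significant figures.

At the minimum speed, friction acts up the slope at its limiting value f = μN. Radially (horizontal, toward centre): N sinθ − μN cosθ = mv²/r. Vertically: N cosθ + μN sinθ = mg.
Dividing: v² = r g (sinθ − μcosθ)/(cosθ + μsinθ).
sinθ − μcosθ = 0.2706 − 0.140×0.9627 = 0.1358; cosθ + μsinθ = 0.9627 + 0.140×0.2706 = 1.001.
v² = 153 × 9.8 × 0.1358/1.001 = 203.5 m²/s², so v = 14.27 m/s.

14.3 m/s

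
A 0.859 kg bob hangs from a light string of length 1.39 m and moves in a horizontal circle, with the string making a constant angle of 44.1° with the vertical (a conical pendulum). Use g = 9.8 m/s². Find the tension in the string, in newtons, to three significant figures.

Vertically the bob has no acceleration, so T cosθ = mg.
T = mg/cosθ = 0.859 × 9.8 / cos 44.1° = 8.418/0.7181 = 11.72 N.

11.7 N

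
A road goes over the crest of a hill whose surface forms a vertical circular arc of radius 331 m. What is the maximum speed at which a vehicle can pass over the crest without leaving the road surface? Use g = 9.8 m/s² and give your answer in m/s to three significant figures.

At the crest the centre of the circle is below the vehicle, so the net downward (centripetal) force is mg − N = mv²/r.
The vehicle leaves the road when N → 0, giving v_max = √(g r) = √(9.8 × 331) = 56.95 m/s.

57.0 m/s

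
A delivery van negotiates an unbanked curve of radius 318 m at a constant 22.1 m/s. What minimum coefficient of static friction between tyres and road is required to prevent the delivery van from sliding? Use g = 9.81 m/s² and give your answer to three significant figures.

0.157

Friction provides the centripetal force: μ_s m g = m v²/r, so μ_s = v²/(g r) = (22.10)²/(9.81 × 318) = 488.4/3120 = 0.1566.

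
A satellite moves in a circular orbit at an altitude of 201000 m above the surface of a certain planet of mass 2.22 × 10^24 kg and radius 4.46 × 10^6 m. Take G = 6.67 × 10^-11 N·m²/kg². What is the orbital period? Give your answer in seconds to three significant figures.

r = R + h = 4.46 × 10^6 + 201000 = 4.661 × 10^6 m. Gravity provides the centripetal force: G M m / r² = m v² / r ⇒ v = √(GM/r) = 5636 m/s.
T = 2πr/v = 2π × 4.661 × 10^6 / 5636 = 5196 s.

5200 s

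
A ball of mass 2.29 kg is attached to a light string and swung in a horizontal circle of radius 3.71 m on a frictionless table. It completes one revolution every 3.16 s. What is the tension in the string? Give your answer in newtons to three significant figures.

33.6 N

v = 2πr/T = 2π × 3.71/3.16 = 7.377 m/s.
The tension is the only horizontal force, so it supplies the full centripetal force: T = m v²/r = 2.29 × (7.377)²/3.71 = 2.29 × 54.42/3.71 = 33.59 N.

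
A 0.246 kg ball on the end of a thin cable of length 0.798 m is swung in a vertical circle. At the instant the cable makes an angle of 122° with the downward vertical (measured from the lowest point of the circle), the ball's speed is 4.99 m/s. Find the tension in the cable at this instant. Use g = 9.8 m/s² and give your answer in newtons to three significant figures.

6.40 N

Take the radial direction toward the centre of the circle as positive. The component of the weight along the string toward the centre is −mg cos φ (φ measured from the bottom), so Newton's second law along the string gives T − mg cos φ = m v²/r.
cos 122° = -0.5299, so T = m(v²/r + g cos φ) = 0.246 × ((4.99)²/0.798 + 9.8 × -0.5299) = 0.246 × (31.20 + (-5.193)) = 0.246 × 26.01 = 6.398 N.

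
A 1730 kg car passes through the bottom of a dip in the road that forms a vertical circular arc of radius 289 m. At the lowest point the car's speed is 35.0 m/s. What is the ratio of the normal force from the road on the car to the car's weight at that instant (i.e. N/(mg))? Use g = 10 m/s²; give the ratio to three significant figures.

At the bottom, N − mg = mv²/r, so N = m(v²/r + g) and N/(mg) = v²/(rg) + 1 = (35.0)²/(289 × 10.0) + 1 = 0.4239 + 1 = 1.424.

1.42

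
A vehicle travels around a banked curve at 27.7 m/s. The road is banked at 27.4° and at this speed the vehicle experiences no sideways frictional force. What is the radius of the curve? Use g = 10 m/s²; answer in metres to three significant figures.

Frictionless banking: tanθ = v²/(rg), so r = v²/(g tanθ).
r = (27.7)²/(10.0 × tan 27.4°) = 767.3/(10.0 × 0.5184) = 767.3/5.184 = 148.0 m.

148 m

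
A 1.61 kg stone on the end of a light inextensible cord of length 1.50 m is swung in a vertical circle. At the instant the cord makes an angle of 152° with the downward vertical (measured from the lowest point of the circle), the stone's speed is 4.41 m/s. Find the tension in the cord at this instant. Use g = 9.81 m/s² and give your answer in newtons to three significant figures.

6.93 N

Take the radial direction toward the centre of the circle as positive. The component of the weight along the string toward the centre is −mg cos φ (φ measured from the bottom), so Newton's second law along the string gives T − mg cos φ = m v²/r.
cos 152° = -0.8829, so T = m(v²/r + g cos φ) = 1.61 × ((4.41)²/1.50 + 9.81 × -0.8829) = 1.61 × (12.97 + (-8.662)) = 1.61 × 4.304 = 6.929 N.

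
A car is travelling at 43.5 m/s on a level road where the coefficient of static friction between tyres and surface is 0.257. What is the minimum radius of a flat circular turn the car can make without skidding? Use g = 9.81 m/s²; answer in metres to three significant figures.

751 m

At the limit, μ_s m g = m v²/r, so r_min = v²/(μ_s g) = (43.5)²/(0.257 × 9.81) = 1892/2.521 = 750.5 m.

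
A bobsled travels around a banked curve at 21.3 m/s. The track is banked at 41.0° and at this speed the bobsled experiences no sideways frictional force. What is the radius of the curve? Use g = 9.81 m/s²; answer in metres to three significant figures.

53.2 m

Frictionless banking: tanθ = v²/(rg), so r = v²/(g tanθ).
r = (21.3)²/(9.81 × tan 41.0°) = 453.7/(9.81 × 0.8693) = 453.7/8.528 = 53.20 m.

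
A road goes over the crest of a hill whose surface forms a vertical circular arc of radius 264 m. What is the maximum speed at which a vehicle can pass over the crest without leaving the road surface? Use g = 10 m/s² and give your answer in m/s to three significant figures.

At the crest the centre of the circle is below the vehicle, so the net downward (centripetal) force is mg − N = mv²/r.
The vehicle leaves the road when N → 0, giving v_max = √(g r) = √(10.0 × 264) = 51.38 m/s.

51.4 m/s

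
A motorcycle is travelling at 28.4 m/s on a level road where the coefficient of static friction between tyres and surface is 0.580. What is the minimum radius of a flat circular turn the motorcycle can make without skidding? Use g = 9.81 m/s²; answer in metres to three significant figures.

142 m

At the limit, μ_s m g = m v²/r, so r_min = v²/(μ_s g) = (28.4)²/(0.580 × 9.81) = 806.6/5.690 = 141.8 m.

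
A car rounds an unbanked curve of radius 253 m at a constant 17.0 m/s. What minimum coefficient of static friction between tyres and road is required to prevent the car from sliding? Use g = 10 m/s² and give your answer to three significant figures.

Friction provides the centripetal force: μ_s m g = m v²/r, so μ_s = v²/(g r) = (17.00)²/(10.0 × 253) = 289.0/2530 = 0.1142.

0.114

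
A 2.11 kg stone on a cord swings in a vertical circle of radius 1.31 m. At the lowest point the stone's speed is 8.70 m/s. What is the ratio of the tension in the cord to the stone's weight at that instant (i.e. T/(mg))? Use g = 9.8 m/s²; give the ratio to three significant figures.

6.90

At the bottom, T − mg = mv²/r, so T = m(v²/r + g) and T/(mg) = v²/(rg) + 1 = (8.70)²/(1.31 × 9.8) + 1 = 5.896 + 1 = 6.896.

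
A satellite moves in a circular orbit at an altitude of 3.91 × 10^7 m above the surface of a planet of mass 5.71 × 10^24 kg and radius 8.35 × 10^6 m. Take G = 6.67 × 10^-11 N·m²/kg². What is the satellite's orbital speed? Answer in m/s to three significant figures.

Orbital radius r = R + h = 8.35 × 10^6 + 3.91 × 10^7 = 4.745 × 10^7 m.
Gravity supplies the centripetal force: G M m / r² = m v² / r, so v = √(GM/r).
v = √(6.67 × 10^-11 × 5.71 × 10^24 / 4.745 × 10^7) = √(8.026 × 10^6) = 2833 m/s.

2830 m/s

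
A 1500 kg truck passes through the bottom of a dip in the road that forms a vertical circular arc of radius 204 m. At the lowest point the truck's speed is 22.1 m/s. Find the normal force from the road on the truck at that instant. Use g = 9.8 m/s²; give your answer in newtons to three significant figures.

At the lowest point, N points up (toward the centre) and the weight mg points down (away from the centre), so the net inward force is N − mg = mv²/r.
N = m(v²/r + g) = 1500 × ((22.1)²/204 + 9.8) = 1500 × (2.394 + 9.8) = 1500 × 12.19 = 18290 N.

18300 N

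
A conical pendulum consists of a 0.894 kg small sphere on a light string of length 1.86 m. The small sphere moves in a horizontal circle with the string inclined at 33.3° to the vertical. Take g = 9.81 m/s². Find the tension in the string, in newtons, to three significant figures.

10.5 N

Vertically the bob has no acceleration, so T cosθ = mg.
T = mg/cosθ = 0.894 × 9.81 / cos 33.3° = 8.770/0.8358 = 10.49 N.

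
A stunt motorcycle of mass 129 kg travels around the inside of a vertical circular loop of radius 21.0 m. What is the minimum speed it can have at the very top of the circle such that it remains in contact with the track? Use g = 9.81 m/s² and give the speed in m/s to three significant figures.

14.4 m/s

At the top, both weight mg and N point toward the centre: N + mg = mv²/r.
At minimum speed N → 0, so mg = mv_min²/r ⇒ v_min = √(g r) = √(9.81 × 21.0) = 14.35 m/s.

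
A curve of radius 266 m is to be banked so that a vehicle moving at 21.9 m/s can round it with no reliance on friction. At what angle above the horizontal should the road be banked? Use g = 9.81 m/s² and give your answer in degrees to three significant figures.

10.4°

For a frictionless banked turn: horizontally N sinθ = mv²/r and vertically N cosθ = mg.
Dividing: tanθ = v²/(r g) = (21.9)²/(266 × 9.81) = 479.6/2609 = 0.1838.
θ = arctan(0.1838) = 10.41°.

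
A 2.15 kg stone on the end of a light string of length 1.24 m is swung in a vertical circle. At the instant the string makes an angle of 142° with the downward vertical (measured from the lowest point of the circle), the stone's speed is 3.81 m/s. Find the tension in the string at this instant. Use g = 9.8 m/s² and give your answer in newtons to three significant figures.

Take the radial direction toward the centre of the circle as positive. The component of the weight along the string toward the centre is −mg cos φ (φ measured from the bottom), so Newton's second law along the string gives T − mg cos φ = m v²/r.
cos 142° = -0.7880, so T = m(v²/r + g cos φ) = 2.15 × ((3.81)²/1.24 + 9.8 × -0.7880) = 2.15 × (11.71 + (-7.723)) = 2.15 × 3.984 = 8.566 N.

8.57 N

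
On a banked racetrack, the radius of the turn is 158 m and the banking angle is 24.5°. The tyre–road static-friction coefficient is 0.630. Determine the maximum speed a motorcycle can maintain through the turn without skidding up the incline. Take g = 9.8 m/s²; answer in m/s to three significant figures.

At the maximum speed, friction acts down the slope at its limiting value f = μN. Radially (horizontal, toward centre): N sinθ + μN cosθ = mv²/r. Vertically: N cosθ − μN sinθ = mg.
Dividing: v² = r g (sinθ + μcosθ)/(cosθ − μsinθ).
sinθ + μcosθ = 0.4147 + 0.630×0.9100 = 0.9880; cosθ − μsinθ = 0.9100 − 0.630×0.4147 = 0.6487.
v² = 158 × 9.8 × 0.9880/0.6487 = 2358 m²/s², so v = 48.56 m/s.

48.6 m/s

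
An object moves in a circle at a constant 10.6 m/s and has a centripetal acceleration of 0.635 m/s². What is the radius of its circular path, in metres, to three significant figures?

a_c = v²/r ⇒ r = v²/a_c = (10.6)²/0.635 = 112.4/0.635 = 176.9 m.

177 m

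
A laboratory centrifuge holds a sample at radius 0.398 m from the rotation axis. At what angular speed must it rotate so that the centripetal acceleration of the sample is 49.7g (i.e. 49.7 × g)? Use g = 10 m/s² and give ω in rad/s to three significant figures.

Centripetal acceleration a_c = ω²r. Setting ω²r = 49.7g:
ω = √(49.7g / r) = √(49.7 × 10.0 / 0.398) = √1249 = 35.34 rad/s.

35.3 rad/s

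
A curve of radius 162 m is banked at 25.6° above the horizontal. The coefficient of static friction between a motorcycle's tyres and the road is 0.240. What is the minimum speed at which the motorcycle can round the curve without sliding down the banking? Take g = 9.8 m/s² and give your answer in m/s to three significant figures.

At the minimum speed, friction acts up the slope at its limiting value f = μN. Radially (horizontal, toward centre): N sinθ − μN cosθ = mv²/r. Vertically: N cosθ + μN sinθ = mg.
Dividing: v² = r g (sinθ − μcosθ)/(cosθ + μsinθ).
sinθ − μcosθ = 0.4321 − 0.240×0.9018 = 0.2156; cosθ + μsinθ = 0.9018 + 0.240×0.4321 = 1.006.
v² = 162 × 9.8 × 0.2156/1.006 = 340.5 m²/s², so v = 18.45 m/s.

18.5 m/s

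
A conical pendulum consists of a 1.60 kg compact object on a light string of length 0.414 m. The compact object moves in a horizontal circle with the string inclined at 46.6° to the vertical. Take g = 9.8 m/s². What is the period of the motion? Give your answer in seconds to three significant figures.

1.07 s

r = L sinθ = 0.3008 m. From T sinθ = mω²r and T cosθ = mg: tanθ = ω²r/g, so ω² = g tanθ / r = g/(L cosθ).
ω = √(g/(L cosθ)) = √(9.8/(0.414 × 0.6871)) = √34.45 = 5.870 rad/s.
Period = 2π/ω = 1.070 s.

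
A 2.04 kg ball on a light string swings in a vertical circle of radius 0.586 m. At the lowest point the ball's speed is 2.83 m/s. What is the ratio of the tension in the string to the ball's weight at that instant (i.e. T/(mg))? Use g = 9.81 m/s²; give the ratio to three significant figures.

At the bottom, T − mg = mv²/r, so T = m(v²/r + g) and T/(mg) = v²/(rg) + 1 = (2.83)²/(0.586 × 9.81) + 1 = 1.393 + 1 = 2.393.

2.39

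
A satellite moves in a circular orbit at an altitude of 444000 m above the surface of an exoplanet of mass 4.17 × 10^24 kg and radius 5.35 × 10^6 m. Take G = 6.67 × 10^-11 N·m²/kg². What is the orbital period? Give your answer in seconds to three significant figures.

5250 s

r = R + h = 5.35 × 10^6 + 444000 = 5.794 × 10^6 m. Gravity provides the centripetal force: G M m / r² = m v² / r ⇒ v = √(GM/r) = 6929 m/s.
T = 2πr/v = 2π × 5.794 × 10^6 / 6929 = 5254 s.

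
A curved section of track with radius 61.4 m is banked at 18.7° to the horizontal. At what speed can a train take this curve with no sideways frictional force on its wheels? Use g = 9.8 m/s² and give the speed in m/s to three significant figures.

On a frictionless banked curve, N sinθ = mv²/r and N cosθ = mg, so tanθ = v²/(rg).
v = √(r g tanθ) = √(61.4 × 9.8 × tan 18.7°) = √(61.4 × 9.8 × 0.3385) = √203.7 = 14.27 m/s.

14.3 m/s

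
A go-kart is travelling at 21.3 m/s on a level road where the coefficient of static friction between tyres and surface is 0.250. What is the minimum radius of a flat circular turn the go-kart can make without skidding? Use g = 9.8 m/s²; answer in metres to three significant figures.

185 m

At the limit, μ_s m g = m v²/r, so r_min = v²/(μ_s g) = (21.3)²/(0.250 × 9.8) = 453.7/2.450 = 185.2 m.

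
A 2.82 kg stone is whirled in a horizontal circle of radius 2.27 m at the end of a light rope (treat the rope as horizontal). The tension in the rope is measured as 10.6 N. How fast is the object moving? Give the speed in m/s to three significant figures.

T = m v²/r ⇒ v = √(T r / m) = √(10.6 × 2.27 / 2.82) = √8.533 = 2.921 m/s.

2.92 m/s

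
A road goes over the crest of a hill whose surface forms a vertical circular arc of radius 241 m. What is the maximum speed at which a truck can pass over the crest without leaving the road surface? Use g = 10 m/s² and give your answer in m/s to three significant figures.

At the crest the centre of the circle is below the truck, so the net downward (centripetal) force is mg − N = mv²/r.
The truck leaves the road when N → 0, giving v_max = √(g r) = √(10.0 × 241) = 49.09 m/s.

49.1 m/s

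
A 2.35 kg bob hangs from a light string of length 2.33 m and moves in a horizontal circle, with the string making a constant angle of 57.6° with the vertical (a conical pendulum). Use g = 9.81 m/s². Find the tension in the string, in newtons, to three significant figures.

43.0 N

Vertically the bob has no acceleration, so T cosθ = mg.
T = mg/cosθ = 2.35 × 9.81 / cos 57.6° = 23.05/0.5358 = 43.02 N.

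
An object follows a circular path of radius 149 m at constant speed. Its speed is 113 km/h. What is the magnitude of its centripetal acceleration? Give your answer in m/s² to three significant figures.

6.61 m/s²

v = 113 km/h = 113/3.6 = 31.39 m/s.
a_c = v²/r = (31.39)²/149 = 985.3/149 = 6.612 m/s².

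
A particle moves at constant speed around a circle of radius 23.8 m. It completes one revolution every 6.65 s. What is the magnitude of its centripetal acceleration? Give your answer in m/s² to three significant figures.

v = 2πr/T = 2π × 23.8/6.65 = 22.49 m/s.
a_c = v²/r = (22.49)²/23.8 = 505.7/23.8 = 21.25 m/s².

21.2 m/s²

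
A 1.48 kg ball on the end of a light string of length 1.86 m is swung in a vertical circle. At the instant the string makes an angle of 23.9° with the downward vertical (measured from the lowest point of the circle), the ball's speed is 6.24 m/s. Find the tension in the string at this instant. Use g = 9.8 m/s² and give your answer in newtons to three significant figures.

44.2 N

Take the radial direction toward the centre of the circle as positive. The component of the weight along the string toward the centre is −mg cos φ (φ measured from the bottom), so Newton's second law along the string gives T − mg cos φ = m v²/r.
cos 23.9° = 0.9143, so T = m(v²/r + g cos φ) = 1.48 × ((6.24)²/1.86 + 9.8 × 0.9143) = 1.48 × (20.93 + (8.960)) = 1.48 × 29.89 = 44.24 N.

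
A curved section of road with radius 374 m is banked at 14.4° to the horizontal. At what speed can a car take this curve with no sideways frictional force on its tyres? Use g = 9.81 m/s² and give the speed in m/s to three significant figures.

On a frictionless banked curve, N sinθ = mv²/r and N cosθ = mg, so tanθ = v²/(rg).
v = √(r g tanθ) = √(374 × 9.81 × tan 14.4°) = √(374 × 9.81 × 0.2568) = √942.0 = 30.69 m/s.

30.7 m/s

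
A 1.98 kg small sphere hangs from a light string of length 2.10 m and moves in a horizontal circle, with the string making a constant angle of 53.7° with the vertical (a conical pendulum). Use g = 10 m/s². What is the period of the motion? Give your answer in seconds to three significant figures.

2.22 s

r = L sinθ = 1.692 m. From T sinθ = mω²r and T cosθ = mg: tanθ = ω²r/g, so ω² = g tanθ / r = g/(L cosθ).
ω = √(g/(L cosθ)) = √(10.0/(2.10 × 0.5920)) = √8.044 = 2.836 rad/s.
Period = 2π/ω = 2.215 s.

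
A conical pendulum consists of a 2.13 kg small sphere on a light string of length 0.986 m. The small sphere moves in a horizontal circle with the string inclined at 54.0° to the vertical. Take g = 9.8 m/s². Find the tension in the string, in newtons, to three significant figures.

35.5 N

Vertically the bob has no acceleration, so T cosθ = mg.
T = mg/cosθ = 2.13 × 9.8 / cos 54.0° = 20.87/0.5878 = 35.51 N.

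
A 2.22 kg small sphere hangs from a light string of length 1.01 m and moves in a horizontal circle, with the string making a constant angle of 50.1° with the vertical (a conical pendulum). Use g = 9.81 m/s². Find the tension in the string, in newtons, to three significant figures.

Vertically the bob has no acceleration, so T cosθ = mg.
T = mg/cosθ = 2.22 × 9.81 / cos 50.1° = 21.78/0.6414 = 33.95 N.

34.0 N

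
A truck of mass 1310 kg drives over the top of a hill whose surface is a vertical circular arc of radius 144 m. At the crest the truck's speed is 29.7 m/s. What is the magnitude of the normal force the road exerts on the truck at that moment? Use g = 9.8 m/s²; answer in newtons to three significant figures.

4810 N

At the crest the centripetal acceleration points downward (toward the centre of the arc), so mg − N = mv²/r.
N = m(g − v²/r) = 1310 × (9.8 − (29.7)²/144) = 1310 × (9.8 − 6.126) = 1310 × 3.674 = 4813 N.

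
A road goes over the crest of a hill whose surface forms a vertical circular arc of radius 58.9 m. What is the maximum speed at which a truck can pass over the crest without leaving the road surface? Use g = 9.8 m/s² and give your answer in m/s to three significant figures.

At the crest the centre of the circle is below the truck, so the net downward (centripetal) force is mg − N = mv²/r.
The truck leaves the road when N → 0, giving v_max = √(g r) = √(9.8 × 58.9) = 24.03 m/s.

24.0 m/s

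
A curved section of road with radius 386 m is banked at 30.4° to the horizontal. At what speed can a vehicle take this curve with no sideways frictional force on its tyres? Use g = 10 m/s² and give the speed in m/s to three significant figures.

47.6 m/s

On a frictionless banked curve, N sinθ = mv²/r and N cosθ = mg, so tanθ = v²/(rg).
v = √(r g tanθ) = √(386 × 10.0 × tan 30.4°) = √(386 × 10.0 × 0.5867) = √2265 = 47.59 m/s.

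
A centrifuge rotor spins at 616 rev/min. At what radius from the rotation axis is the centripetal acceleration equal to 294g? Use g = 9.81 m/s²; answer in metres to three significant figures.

ω = 616 rev/min × 2π/60 = 64.51 rad/s.
a_c = ω²r = 294g ⇒ r = 294 × 9.81 / (64.51)² = 2884/4161 = 0.6931 m.

0.693 m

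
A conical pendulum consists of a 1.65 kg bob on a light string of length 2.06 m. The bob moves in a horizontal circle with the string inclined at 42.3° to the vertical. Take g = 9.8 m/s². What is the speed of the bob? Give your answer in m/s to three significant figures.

3.52 m/s

The radius of the circle is r = L sinθ = 2.06 × sin 42.3° = 1.386 m.
Horizontally T sinθ = mv²/r and vertically T cosθ = mg, so tanθ = v²/(rg).
v = √(r g tanθ) = √(1.386 × 9.8 × 0.9099) = √12.36 = 3.516 m/s.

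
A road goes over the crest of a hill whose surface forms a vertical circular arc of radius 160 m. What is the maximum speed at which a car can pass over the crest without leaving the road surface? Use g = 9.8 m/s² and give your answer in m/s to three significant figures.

At the crest the centre of the circle is below the car, so the net downward (centripetal) force is mg − N = mv²/r.
The car leaves the road when N → 0, giving v_max = √(g r) = √(9.8 × 160) = 39.60 m/s.

39.6 m/s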